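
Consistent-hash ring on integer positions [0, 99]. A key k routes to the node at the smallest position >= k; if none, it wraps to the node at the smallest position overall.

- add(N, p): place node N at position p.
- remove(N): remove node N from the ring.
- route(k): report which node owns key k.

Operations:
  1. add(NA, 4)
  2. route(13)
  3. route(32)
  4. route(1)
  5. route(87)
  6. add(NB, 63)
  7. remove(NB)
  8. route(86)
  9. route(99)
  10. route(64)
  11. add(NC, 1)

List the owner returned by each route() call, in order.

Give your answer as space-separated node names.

Answer: NA NA NA NA NA NA NA

Derivation:
Op 1: add NA@4 -> ring=[4:NA]
Op 2: route key 13: none >= 13, wrap to smallest pos 4 -> NA
Op 3: route key 32: none >= 32, wrap to smallest pos 4 -> NA
Op 4: route key 1: smallest pos >= 1 is 4 -> NA
Op 5: route key 87: none >= 87, wrap to smallest pos 4 -> NA
Op 6: add NB@63 -> ring=[4:NA,63:NB]
Op 7: remove NB -> ring=[4:NA]
Op 8: route key 86: none >= 86, wrap to smallest pos 4 -> NA
Op 9: route key 99: none >= 99, wrap to smallest pos 4 -> NA
Op 10: route key 64: none >= 64, wrap to smallest pos 4 -> NA
Op 11: add NC@1 -> ring=[1:NC,4:NA]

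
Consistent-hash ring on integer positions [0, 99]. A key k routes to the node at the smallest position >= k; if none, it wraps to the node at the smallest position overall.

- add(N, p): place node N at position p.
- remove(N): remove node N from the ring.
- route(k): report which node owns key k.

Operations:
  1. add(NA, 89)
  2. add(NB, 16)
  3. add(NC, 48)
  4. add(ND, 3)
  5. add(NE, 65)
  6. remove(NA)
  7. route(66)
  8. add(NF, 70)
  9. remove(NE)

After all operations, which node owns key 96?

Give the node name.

Op 1: add NA@89 -> ring=[89:NA]
Op 2: add NB@16 -> ring=[16:NB,89:NA]
Op 3: add NC@48 -> ring=[16:NB,48:NC,89:NA]
Op 4: add ND@3 -> ring=[3:ND,16:NB,48:NC,89:NA]
Op 5: add NE@65 -> ring=[3:ND,16:NB,48:NC,65:NE,89:NA]
Op 6: remove NA -> ring=[3:ND,16:NB,48:NC,65:NE]
Op 7: route key 66: none >= 66, wrap to smallest pos 3 -> ND
Op 8: add NF@70 -> ring=[3:ND,16:NB,48:NC,65:NE,70:NF]
Op 9: remove NE -> ring=[3:ND,16:NB,48:NC,70:NF]
Final route key 96: none >= 96, wrap to smallest pos 3 -> ND

Answer: ND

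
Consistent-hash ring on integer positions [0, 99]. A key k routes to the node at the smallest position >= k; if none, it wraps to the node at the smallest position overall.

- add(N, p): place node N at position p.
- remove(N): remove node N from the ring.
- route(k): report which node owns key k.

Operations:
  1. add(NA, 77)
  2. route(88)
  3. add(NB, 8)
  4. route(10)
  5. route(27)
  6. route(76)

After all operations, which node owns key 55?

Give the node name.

Op 1: add NA@77 -> ring=[77:NA]
Op 2: route key 88: none >= 88, wrap to smallest pos 77 -> NA
Op 3: add NB@8 -> ring=[8:NB,77:NA]
Op 4: route key 10: smallest pos >= 10 is 77 -> NA
Op 5: route key 27: smallest pos >= 27 is 77 -> NA
Op 6: route key 76: smallest pos >= 76 is 77 -> NA
Final route key 55: smallest pos >= 55 is 77 -> NA

Answer: NA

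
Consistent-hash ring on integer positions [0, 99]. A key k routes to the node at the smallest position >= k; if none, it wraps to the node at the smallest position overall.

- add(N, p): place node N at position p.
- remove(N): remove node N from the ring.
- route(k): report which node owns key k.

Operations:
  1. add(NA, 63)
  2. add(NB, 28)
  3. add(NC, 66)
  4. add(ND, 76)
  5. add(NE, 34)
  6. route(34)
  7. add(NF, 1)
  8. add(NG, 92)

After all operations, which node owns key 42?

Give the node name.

Op 1: add NA@63 -> ring=[63:NA]
Op 2: add NB@28 -> ring=[28:NB,63:NA]
Op 3: add NC@66 -> ring=[28:NB,63:NA,66:NC]
Op 4: add ND@76 -> ring=[28:NB,63:NA,66:NC,76:ND]
Op 5: add NE@34 -> ring=[28:NB,34:NE,63:NA,66:NC,76:ND]
Op 6: route key 34: smallest pos >= 34 is 34 -> NE
Op 7: add NF@1 -> ring=[1:NF,28:NB,34:NE,63:NA,66:NC,76:ND]
Op 8: add NG@92 -> ring=[1:NF,28:NB,34:NE,63:NA,66:NC,76:ND,92:NG]
Final route key 42: smallest pos >= 42 is 63 -> NA

Answer: NA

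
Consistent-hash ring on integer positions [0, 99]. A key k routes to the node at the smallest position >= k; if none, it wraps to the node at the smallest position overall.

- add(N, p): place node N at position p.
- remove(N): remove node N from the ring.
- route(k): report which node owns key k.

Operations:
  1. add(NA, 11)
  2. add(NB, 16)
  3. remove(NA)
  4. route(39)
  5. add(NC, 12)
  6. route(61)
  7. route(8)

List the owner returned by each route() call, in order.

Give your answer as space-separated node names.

Answer: NB NC NC

Derivation:
Op 1: add NA@11 -> ring=[11:NA]
Op 2: add NB@16 -> ring=[11:NA,16:NB]
Op 3: remove NA -> ring=[16:NB]
Op 4: route key 39: none >= 39, wrap to smallest pos 16 -> NB
Op 5: add NC@12 -> ring=[12:NC,16:NB]
Op 6: route key 61: none >= 61, wrap to smallest pos 12 -> NC
Op 7: route key 8: smallest pos >= 8 is 12 -> NC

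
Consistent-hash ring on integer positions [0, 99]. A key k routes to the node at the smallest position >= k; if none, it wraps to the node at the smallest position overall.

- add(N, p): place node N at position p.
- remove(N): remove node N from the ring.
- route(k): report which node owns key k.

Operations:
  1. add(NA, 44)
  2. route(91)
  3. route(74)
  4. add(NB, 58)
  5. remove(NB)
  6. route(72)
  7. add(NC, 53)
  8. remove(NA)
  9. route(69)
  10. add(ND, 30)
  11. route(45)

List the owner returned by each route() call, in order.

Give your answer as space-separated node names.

Op 1: add NA@44 -> ring=[44:NA]
Op 2: route key 91: none >= 91, wrap to smallest pos 44 -> NA
Op 3: route key 74: none >= 74, wrap to smallest pos 44 -> NA
Op 4: add NB@58 -> ring=[44:NA,58:NB]
Op 5: remove NB -> ring=[44:NA]
Op 6: route key 72: none >= 72, wrap to smallest pos 44 -> NA
Op 7: add NC@53 -> ring=[44:NA,53:NC]
Op 8: remove NA -> ring=[53:NC]
Op 9: route key 69: none >= 69, wrap to smallest pos 53 -> NC
Op 10: add ND@30 -> ring=[30:ND,53:NC]
Op 11: route key 45: smallest pos >= 45 is 53 -> NC

Answer: NA NA NA NC NC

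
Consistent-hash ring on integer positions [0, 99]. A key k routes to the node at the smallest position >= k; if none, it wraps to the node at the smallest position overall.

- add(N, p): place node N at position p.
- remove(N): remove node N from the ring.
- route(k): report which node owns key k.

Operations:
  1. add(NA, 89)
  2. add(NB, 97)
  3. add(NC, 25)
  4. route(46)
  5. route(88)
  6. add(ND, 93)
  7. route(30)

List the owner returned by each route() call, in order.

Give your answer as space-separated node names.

Answer: NA NA NA

Derivation:
Op 1: add NA@89 -> ring=[89:NA]
Op 2: add NB@97 -> ring=[89:NA,97:NB]
Op 3: add NC@25 -> ring=[25:NC,89:NA,97:NB]
Op 4: route key 46: smallest pos >= 46 is 89 -> NA
Op 5: route key 88: smallest pos >= 88 is 89 -> NA
Op 6: add ND@93 -> ring=[25:NC,89:NA,93:ND,97:NB]
Op 7: route key 30: smallest pos >= 30 is 89 -> NA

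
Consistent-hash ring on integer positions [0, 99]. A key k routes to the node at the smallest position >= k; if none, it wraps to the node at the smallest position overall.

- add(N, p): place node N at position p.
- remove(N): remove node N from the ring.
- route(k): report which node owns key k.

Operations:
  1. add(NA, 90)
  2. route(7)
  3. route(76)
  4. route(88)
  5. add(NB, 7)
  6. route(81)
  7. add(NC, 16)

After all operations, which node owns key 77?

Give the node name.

Answer: NA

Derivation:
Op 1: add NA@90 -> ring=[90:NA]
Op 2: route key 7: smallest pos >= 7 is 90 -> NA
Op 3: route key 76: smallest pos >= 76 is 90 -> NA
Op 4: route key 88: smallest pos >= 88 is 90 -> NA
Op 5: add NB@7 -> ring=[7:NB,90:NA]
Op 6: route key 81: smallest pos >= 81 is 90 -> NA
Op 7: add NC@16 -> ring=[7:NB,16:NC,90:NA]
Final route key 77: smallest pos >= 77 is 90 -> NA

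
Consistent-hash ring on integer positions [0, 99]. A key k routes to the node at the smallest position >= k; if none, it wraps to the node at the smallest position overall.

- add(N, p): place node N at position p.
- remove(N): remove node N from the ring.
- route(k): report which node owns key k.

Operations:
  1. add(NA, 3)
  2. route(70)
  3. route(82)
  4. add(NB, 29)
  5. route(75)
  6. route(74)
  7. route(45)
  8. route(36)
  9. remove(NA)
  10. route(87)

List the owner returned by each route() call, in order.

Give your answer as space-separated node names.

Answer: NA NA NA NA NA NA NB

Derivation:
Op 1: add NA@3 -> ring=[3:NA]
Op 2: route key 70: none >= 70, wrap to smallest pos 3 -> NA
Op 3: route key 82: none >= 82, wrap to smallest pos 3 -> NA
Op 4: add NB@29 -> ring=[3:NA,29:NB]
Op 5: route key 75: none >= 75, wrap to smallest pos 3 -> NA
Op 6: route key 74: none >= 74, wrap to smallest pos 3 -> NA
Op 7: route key 45: none >= 45, wrap to smallest pos 3 -> NA
Op 8: route key 36: none >= 36, wrap to smallest pos 3 -> NA
Op 9: remove NA -> ring=[29:NB]
Op 10: route key 87: none >= 87, wrap to smallest pos 29 -> NB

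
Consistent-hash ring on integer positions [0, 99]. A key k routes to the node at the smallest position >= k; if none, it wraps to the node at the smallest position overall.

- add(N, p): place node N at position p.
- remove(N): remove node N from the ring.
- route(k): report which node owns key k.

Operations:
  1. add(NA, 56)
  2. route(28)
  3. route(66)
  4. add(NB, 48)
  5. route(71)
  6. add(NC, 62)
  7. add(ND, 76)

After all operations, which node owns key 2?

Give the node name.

Op 1: add NA@56 -> ring=[56:NA]
Op 2: route key 28: smallest pos >= 28 is 56 -> NA
Op 3: route key 66: none >= 66, wrap to smallest pos 56 -> NA
Op 4: add NB@48 -> ring=[48:NB,56:NA]
Op 5: route key 71: none >= 71, wrap to smallest pos 48 -> NB
Op 6: add NC@62 -> ring=[48:NB,56:NA,62:NC]
Op 7: add ND@76 -> ring=[48:NB,56:NA,62:NC,76:ND]
Final route key 2: smallest pos >= 2 is 48 -> NB

Answer: NB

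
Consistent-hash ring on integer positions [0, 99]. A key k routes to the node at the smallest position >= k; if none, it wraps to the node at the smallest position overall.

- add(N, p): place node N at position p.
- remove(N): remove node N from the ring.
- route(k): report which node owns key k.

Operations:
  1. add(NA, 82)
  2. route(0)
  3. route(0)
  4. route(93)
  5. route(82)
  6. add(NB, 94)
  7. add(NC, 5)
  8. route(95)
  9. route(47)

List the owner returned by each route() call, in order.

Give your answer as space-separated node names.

Answer: NA NA NA NA NC NA

Derivation:
Op 1: add NA@82 -> ring=[82:NA]
Op 2: route key 0: smallest pos >= 0 is 82 -> NA
Op 3: route key 0: smallest pos >= 0 is 82 -> NA
Op 4: route key 93: none >= 93, wrap to smallest pos 82 -> NA
Op 5: route key 82: smallest pos >= 82 is 82 -> NA
Op 6: add NB@94 -> ring=[82:NA,94:NB]
Op 7: add NC@5 -> ring=[5:NC,82:NA,94:NB]
Op 8: route key 95: none >= 95, wrap to smallest pos 5 -> NC
Op 9: route key 47: smallest pos >= 47 is 82 -> NA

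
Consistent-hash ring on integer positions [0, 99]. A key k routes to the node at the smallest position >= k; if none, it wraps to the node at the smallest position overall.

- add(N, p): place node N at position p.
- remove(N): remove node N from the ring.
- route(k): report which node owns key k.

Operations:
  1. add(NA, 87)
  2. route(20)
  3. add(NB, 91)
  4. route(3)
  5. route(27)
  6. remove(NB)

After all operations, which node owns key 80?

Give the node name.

Op 1: add NA@87 -> ring=[87:NA]
Op 2: route key 20: smallest pos >= 20 is 87 -> NA
Op 3: add NB@91 -> ring=[87:NA,91:NB]
Op 4: route key 3: smallest pos >= 3 is 87 -> NA
Op 5: route key 27: smallest pos >= 27 is 87 -> NA
Op 6: remove NB -> ring=[87:NA]
Final route key 80: smallest pos >= 80 is 87 -> NA

Answer: NA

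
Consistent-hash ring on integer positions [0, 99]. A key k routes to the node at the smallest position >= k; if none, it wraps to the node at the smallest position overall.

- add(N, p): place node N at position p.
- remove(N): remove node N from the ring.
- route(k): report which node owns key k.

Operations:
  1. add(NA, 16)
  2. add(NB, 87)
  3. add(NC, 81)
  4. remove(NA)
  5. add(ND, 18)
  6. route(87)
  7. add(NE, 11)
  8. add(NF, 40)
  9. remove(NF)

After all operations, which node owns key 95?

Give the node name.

Op 1: add NA@16 -> ring=[16:NA]
Op 2: add NB@87 -> ring=[16:NA,87:NB]
Op 3: add NC@81 -> ring=[16:NA,81:NC,87:NB]
Op 4: remove NA -> ring=[81:NC,87:NB]
Op 5: add ND@18 -> ring=[18:ND,81:NC,87:NB]
Op 6: route key 87: smallest pos >= 87 is 87 -> NB
Op 7: add NE@11 -> ring=[11:NE,18:ND,81:NC,87:NB]
Op 8: add NF@40 -> ring=[11:NE,18:ND,40:NF,81:NC,87:NB]
Op 9: remove NF -> ring=[11:NE,18:ND,81:NC,87:NB]
Final route key 95: none >= 95, wrap to smallest pos 11 -> NE

Answer: NE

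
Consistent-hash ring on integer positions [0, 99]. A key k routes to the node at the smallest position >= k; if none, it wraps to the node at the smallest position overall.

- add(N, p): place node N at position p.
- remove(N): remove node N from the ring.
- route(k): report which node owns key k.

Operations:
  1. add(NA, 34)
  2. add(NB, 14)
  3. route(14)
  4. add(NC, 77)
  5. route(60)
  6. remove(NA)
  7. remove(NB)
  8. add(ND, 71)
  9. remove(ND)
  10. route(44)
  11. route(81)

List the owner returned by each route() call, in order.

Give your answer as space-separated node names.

Answer: NB NC NC NC

Derivation:
Op 1: add NA@34 -> ring=[34:NA]
Op 2: add NB@14 -> ring=[14:NB,34:NA]
Op 3: route key 14: smallest pos >= 14 is 14 -> NB
Op 4: add NC@77 -> ring=[14:NB,34:NA,77:NC]
Op 5: route key 60: smallest pos >= 60 is 77 -> NC
Op 6: remove NA -> ring=[14:NB,77:NC]
Op 7: remove NB -> ring=[77:NC]
Op 8: add ND@71 -> ring=[71:ND,77:NC]
Op 9: remove ND -> ring=[77:NC]
Op 10: route key 44: smallest pos >= 44 is 77 -> NC
Op 11: route key 81: none >= 81, wrap to smallest pos 77 -> NC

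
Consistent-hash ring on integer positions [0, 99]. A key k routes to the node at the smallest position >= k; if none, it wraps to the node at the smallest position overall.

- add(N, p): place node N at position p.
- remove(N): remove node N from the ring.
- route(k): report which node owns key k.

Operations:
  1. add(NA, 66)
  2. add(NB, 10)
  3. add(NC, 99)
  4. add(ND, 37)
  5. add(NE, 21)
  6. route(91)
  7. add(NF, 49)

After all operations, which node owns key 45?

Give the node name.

Answer: NF

Derivation:
Op 1: add NA@66 -> ring=[66:NA]
Op 2: add NB@10 -> ring=[10:NB,66:NA]
Op 3: add NC@99 -> ring=[10:NB,66:NA,99:NC]
Op 4: add ND@37 -> ring=[10:NB,37:ND,66:NA,99:NC]
Op 5: add NE@21 -> ring=[10:NB,21:NE,37:ND,66:NA,99:NC]
Op 6: route key 91: smallest pos >= 91 is 99 -> NC
Op 7: add NF@49 -> ring=[10:NB,21:NE,37:ND,49:NF,66:NA,99:NC]
Final route key 45: smallest pos >= 45 is 49 -> NF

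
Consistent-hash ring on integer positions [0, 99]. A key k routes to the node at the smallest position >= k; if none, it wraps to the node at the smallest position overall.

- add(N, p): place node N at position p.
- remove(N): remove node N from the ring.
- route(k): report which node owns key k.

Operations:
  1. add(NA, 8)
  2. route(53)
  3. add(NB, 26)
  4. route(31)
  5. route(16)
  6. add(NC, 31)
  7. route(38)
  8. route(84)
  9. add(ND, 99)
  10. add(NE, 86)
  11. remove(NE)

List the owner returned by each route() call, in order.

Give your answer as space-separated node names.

Op 1: add NA@8 -> ring=[8:NA]
Op 2: route key 53: none >= 53, wrap to smallest pos 8 -> NA
Op 3: add NB@26 -> ring=[8:NA,26:NB]
Op 4: route key 31: none >= 31, wrap to smallest pos 8 -> NA
Op 5: route key 16: smallest pos >= 16 is 26 -> NB
Op 6: add NC@31 -> ring=[8:NA,26:NB,31:NC]
Op 7: route key 38: none >= 38, wrap to smallest pos 8 -> NA
Op 8: route key 84: none >= 84, wrap to smallest pos 8 -> NA
Op 9: add ND@99 -> ring=[8:NA,26:NB,31:NC,99:ND]
Op 10: add NE@86 -> ring=[8:NA,26:NB,31:NC,86:NE,99:ND]
Op 11: remove NE -> ring=[8:NA,26:NB,31:NC,99:ND]

Answer: NA NA NB NA NA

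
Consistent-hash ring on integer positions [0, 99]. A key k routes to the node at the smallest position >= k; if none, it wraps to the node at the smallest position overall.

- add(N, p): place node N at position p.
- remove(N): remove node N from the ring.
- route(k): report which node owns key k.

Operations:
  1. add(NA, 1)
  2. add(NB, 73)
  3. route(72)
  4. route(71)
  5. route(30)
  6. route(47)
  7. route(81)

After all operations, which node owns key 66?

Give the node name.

Answer: NB

Derivation:
Op 1: add NA@1 -> ring=[1:NA]
Op 2: add NB@73 -> ring=[1:NA,73:NB]
Op 3: route key 72: smallest pos >= 72 is 73 -> NB
Op 4: route key 71: smallest pos >= 71 is 73 -> NB
Op 5: route key 30: smallest pos >= 30 is 73 -> NB
Op 6: route key 47: smallest pos >= 47 is 73 -> NB
Op 7: route key 81: none >= 81, wrap to smallest pos 1 -> NA
Final route key 66: smallest pos >= 66 is 73 -> NB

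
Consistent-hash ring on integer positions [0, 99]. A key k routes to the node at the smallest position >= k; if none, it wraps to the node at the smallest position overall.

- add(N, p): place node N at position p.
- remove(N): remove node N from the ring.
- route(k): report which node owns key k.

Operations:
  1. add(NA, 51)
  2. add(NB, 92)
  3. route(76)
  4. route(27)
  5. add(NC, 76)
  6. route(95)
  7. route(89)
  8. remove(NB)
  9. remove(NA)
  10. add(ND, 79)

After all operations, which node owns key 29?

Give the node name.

Op 1: add NA@51 -> ring=[51:NA]
Op 2: add NB@92 -> ring=[51:NA,92:NB]
Op 3: route key 76: smallest pos >= 76 is 92 -> NB
Op 4: route key 27: smallest pos >= 27 is 51 -> NA
Op 5: add NC@76 -> ring=[51:NA,76:NC,92:NB]
Op 6: route key 95: none >= 95, wrap to smallest pos 51 -> NA
Op 7: route key 89: smallest pos >= 89 is 92 -> NB
Op 8: remove NB -> ring=[51:NA,76:NC]
Op 9: remove NA -> ring=[76:NC]
Op 10: add ND@79 -> ring=[76:NC,79:ND]
Final route key 29: smallest pos >= 29 is 76 -> NC

Answer: NC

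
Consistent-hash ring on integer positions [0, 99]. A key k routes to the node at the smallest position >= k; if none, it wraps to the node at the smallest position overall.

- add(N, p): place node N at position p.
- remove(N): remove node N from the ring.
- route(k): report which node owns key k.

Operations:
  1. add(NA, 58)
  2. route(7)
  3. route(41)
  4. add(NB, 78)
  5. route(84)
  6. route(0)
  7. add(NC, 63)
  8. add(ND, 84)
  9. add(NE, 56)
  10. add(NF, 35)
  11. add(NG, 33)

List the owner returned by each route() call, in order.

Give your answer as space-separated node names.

Op 1: add NA@58 -> ring=[58:NA]
Op 2: route key 7: smallest pos >= 7 is 58 -> NA
Op 3: route key 41: smallest pos >= 41 is 58 -> NA
Op 4: add NB@78 -> ring=[58:NA,78:NB]
Op 5: route key 84: none >= 84, wrap to smallest pos 58 -> NA
Op 6: route key 0: smallest pos >= 0 is 58 -> NA
Op 7: add NC@63 -> ring=[58:NA,63:NC,78:NB]
Op 8: add ND@84 -> ring=[58:NA,63:NC,78:NB,84:ND]
Op 9: add NE@56 -> ring=[56:NE,58:NA,63:NC,78:NB,84:ND]
Op 10: add NF@35 -> ring=[35:NF,56:NE,58:NA,63:NC,78:NB,84:ND]
Op 11: add NG@33 -> ring=[33:NG,35:NF,56:NE,58:NA,63:NC,78:NB,84:ND]

Answer: NA NA NA NA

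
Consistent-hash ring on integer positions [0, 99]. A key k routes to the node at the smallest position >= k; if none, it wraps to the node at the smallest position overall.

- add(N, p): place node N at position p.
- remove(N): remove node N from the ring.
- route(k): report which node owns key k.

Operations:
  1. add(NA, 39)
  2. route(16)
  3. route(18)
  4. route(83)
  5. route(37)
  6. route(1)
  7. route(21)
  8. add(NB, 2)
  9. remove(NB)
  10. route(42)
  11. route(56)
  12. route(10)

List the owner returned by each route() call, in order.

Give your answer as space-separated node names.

Answer: NA NA NA NA NA NA NA NA NA

Derivation:
Op 1: add NA@39 -> ring=[39:NA]
Op 2: route key 16: smallest pos >= 16 is 39 -> NA
Op 3: route key 18: smallest pos >= 18 is 39 -> NA
Op 4: route key 83: none >= 83, wrap to smallest pos 39 -> NA
Op 5: route key 37: smallest pos >= 37 is 39 -> NA
Op 6: route key 1: smallest pos >= 1 is 39 -> NA
Op 7: route key 21: smallest pos >= 21 is 39 -> NA
Op 8: add NB@2 -> ring=[2:NB,39:NA]
Op 9: remove NB -> ring=[39:NA]
Op 10: route key 42: none >= 42, wrap to smallest pos 39 -> NA
Op 11: route key 56: none >= 56, wrap to smallest pos 39 -> NA
Op 12: route key 10: smallest pos >= 10 is 39 -> NA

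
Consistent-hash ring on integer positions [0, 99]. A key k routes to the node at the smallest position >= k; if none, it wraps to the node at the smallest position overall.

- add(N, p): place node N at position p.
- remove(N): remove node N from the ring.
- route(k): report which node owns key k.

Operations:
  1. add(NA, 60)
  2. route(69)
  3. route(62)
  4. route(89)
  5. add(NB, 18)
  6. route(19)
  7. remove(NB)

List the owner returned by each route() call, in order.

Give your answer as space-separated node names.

Op 1: add NA@60 -> ring=[60:NA]
Op 2: route key 69: none >= 69, wrap to smallest pos 60 -> NA
Op 3: route key 62: none >= 62, wrap to smallest pos 60 -> NA
Op 4: route key 89: none >= 89, wrap to smallest pos 60 -> NA
Op 5: add NB@18 -> ring=[18:NB,60:NA]
Op 6: route key 19: smallest pos >= 19 is 60 -> NA
Op 7: remove NB -> ring=[60:NA]

Answer: NA NA NA NA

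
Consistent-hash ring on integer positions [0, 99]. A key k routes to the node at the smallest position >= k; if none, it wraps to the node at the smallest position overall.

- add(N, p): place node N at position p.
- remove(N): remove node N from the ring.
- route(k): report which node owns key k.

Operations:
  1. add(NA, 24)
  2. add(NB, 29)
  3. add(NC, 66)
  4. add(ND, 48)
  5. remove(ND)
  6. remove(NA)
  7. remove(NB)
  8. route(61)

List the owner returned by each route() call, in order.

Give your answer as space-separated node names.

Op 1: add NA@24 -> ring=[24:NA]
Op 2: add NB@29 -> ring=[24:NA,29:NB]
Op 3: add NC@66 -> ring=[24:NA,29:NB,66:NC]
Op 4: add ND@48 -> ring=[24:NA,29:NB,48:ND,66:NC]
Op 5: remove ND -> ring=[24:NA,29:NB,66:NC]
Op 6: remove NA -> ring=[29:NB,66:NC]
Op 7: remove NB -> ring=[66:NC]
Op 8: route key 61: smallest pos >= 61 is 66 -> NC

Answer: NC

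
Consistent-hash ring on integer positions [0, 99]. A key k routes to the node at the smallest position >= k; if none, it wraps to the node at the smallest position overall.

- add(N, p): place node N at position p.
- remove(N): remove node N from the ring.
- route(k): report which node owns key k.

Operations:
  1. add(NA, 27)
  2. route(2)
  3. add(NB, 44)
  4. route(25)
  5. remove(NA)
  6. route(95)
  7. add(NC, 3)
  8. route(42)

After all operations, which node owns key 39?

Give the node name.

Op 1: add NA@27 -> ring=[27:NA]
Op 2: route key 2: smallest pos >= 2 is 27 -> NA
Op 3: add NB@44 -> ring=[27:NA,44:NB]
Op 4: route key 25: smallest pos >= 25 is 27 -> NA
Op 5: remove NA -> ring=[44:NB]
Op 6: route key 95: none >= 95, wrap to smallest pos 44 -> NB
Op 7: add NC@3 -> ring=[3:NC,44:NB]
Op 8: route key 42: smallest pos >= 42 is 44 -> NB
Final route key 39: smallest pos >= 39 is 44 -> NB

Answer: NB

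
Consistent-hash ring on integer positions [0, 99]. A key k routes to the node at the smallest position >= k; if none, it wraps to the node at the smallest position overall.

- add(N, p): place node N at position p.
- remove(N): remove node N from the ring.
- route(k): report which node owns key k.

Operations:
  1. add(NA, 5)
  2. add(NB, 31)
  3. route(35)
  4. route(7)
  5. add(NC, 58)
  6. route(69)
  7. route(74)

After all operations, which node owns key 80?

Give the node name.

Answer: NA

Derivation:
Op 1: add NA@5 -> ring=[5:NA]
Op 2: add NB@31 -> ring=[5:NA,31:NB]
Op 3: route key 35: none >= 35, wrap to smallest pos 5 -> NA
Op 4: route key 7: smallest pos >= 7 is 31 -> NB
Op 5: add NC@58 -> ring=[5:NA,31:NB,58:NC]
Op 6: route key 69: none >= 69, wrap to smallest pos 5 -> NA
Op 7: route key 74: none >= 74, wrap to smallest pos 5 -> NA
Final route key 80: none >= 80, wrap to smallest pos 5 -> NA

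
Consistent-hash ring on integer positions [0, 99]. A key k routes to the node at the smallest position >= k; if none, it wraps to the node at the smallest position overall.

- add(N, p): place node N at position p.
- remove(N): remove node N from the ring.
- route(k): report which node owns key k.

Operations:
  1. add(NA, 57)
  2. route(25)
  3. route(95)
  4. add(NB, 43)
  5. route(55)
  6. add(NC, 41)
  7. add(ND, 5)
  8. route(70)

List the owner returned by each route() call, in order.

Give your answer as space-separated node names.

Op 1: add NA@57 -> ring=[57:NA]
Op 2: route key 25: smallest pos >= 25 is 57 -> NA
Op 3: route key 95: none >= 95, wrap to smallest pos 57 -> NA
Op 4: add NB@43 -> ring=[43:NB,57:NA]
Op 5: route key 55: smallest pos >= 55 is 57 -> NA
Op 6: add NC@41 -> ring=[41:NC,43:NB,57:NA]
Op 7: add ND@5 -> ring=[5:ND,41:NC,43:NB,57:NA]
Op 8: route key 70: none >= 70, wrap to smallest pos 5 -> ND

Answer: NA NA NA ND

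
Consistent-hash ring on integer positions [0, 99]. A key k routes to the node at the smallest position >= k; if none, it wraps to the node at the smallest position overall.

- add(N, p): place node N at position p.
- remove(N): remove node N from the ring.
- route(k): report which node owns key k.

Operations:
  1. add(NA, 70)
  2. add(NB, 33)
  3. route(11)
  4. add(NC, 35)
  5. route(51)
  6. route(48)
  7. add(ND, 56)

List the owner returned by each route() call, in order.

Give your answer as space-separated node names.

Op 1: add NA@70 -> ring=[70:NA]
Op 2: add NB@33 -> ring=[33:NB,70:NA]
Op 3: route key 11: smallest pos >= 11 is 33 -> NB
Op 4: add NC@35 -> ring=[33:NB,35:NC,70:NA]
Op 5: route key 51: smallest pos >= 51 is 70 -> NA
Op 6: route key 48: smallest pos >= 48 is 70 -> NA
Op 7: add ND@56 -> ring=[33:NB,35:NC,56:ND,70:NA]

Answer: NB NA NA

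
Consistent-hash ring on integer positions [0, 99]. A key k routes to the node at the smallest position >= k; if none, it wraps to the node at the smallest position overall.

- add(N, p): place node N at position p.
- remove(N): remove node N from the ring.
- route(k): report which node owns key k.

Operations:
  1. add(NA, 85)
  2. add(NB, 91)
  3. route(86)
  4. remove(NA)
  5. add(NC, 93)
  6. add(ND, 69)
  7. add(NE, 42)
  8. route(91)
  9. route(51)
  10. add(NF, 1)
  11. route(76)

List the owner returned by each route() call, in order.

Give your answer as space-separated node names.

Answer: NB NB ND NB

Derivation:
Op 1: add NA@85 -> ring=[85:NA]
Op 2: add NB@91 -> ring=[85:NA,91:NB]
Op 3: route key 86: smallest pos >= 86 is 91 -> NB
Op 4: remove NA -> ring=[91:NB]
Op 5: add NC@93 -> ring=[91:NB,93:NC]
Op 6: add ND@69 -> ring=[69:ND,91:NB,93:NC]
Op 7: add NE@42 -> ring=[42:NE,69:ND,91:NB,93:NC]
Op 8: route key 91: smallest pos >= 91 is 91 -> NB
Op 9: route key 51: smallest pos >= 51 is 69 -> ND
Op 10: add NF@1 -> ring=[1:NF,42:NE,69:ND,91:NB,93:NC]
Op 11: route key 76: smallest pos >= 76 is 91 -> NB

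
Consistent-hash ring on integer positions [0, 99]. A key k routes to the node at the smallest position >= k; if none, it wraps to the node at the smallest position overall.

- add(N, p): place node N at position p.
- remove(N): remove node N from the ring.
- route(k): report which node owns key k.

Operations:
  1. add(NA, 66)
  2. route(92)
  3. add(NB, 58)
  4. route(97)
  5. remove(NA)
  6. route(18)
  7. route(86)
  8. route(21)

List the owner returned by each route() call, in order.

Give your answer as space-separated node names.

Answer: NA NB NB NB NB

Derivation:
Op 1: add NA@66 -> ring=[66:NA]
Op 2: route key 92: none >= 92, wrap to smallest pos 66 -> NA
Op 3: add NB@58 -> ring=[58:NB,66:NA]
Op 4: route key 97: none >= 97, wrap to smallest pos 58 -> NB
Op 5: remove NA -> ring=[58:NB]
Op 6: route key 18: smallest pos >= 18 is 58 -> NB
Op 7: route key 86: none >= 86, wrap to smallest pos 58 -> NB
Op 8: route key 21: smallest pos >= 21 is 58 -> NB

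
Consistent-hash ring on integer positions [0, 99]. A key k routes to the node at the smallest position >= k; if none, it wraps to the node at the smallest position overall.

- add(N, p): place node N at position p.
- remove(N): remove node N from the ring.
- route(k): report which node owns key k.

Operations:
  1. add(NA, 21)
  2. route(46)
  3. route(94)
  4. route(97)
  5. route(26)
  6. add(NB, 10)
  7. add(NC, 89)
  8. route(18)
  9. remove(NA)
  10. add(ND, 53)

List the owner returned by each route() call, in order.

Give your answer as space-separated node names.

Op 1: add NA@21 -> ring=[21:NA]
Op 2: route key 46: none >= 46, wrap to smallest pos 21 -> NA
Op 3: route key 94: none >= 94, wrap to smallest pos 21 -> NA
Op 4: route key 97: none >= 97, wrap to smallest pos 21 -> NA
Op 5: route key 26: none >= 26, wrap to smallest pos 21 -> NA
Op 6: add NB@10 -> ring=[10:NB,21:NA]
Op 7: add NC@89 -> ring=[10:NB,21:NA,89:NC]
Op 8: route key 18: smallest pos >= 18 is 21 -> NA
Op 9: remove NA -> ring=[10:NB,89:NC]
Op 10: add ND@53 -> ring=[10:NB,53:ND,89:NC]

Answer: NA NA NA NA NA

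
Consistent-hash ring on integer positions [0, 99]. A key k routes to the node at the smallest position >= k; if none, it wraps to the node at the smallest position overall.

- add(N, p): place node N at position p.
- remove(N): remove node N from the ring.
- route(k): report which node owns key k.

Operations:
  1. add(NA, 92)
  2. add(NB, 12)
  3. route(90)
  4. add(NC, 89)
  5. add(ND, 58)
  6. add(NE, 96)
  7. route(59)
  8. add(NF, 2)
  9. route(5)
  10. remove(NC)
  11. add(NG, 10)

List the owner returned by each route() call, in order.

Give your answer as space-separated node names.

Answer: NA NC NB

Derivation:
Op 1: add NA@92 -> ring=[92:NA]
Op 2: add NB@12 -> ring=[12:NB,92:NA]
Op 3: route key 90: smallest pos >= 90 is 92 -> NA
Op 4: add NC@89 -> ring=[12:NB,89:NC,92:NA]
Op 5: add ND@58 -> ring=[12:NB,58:ND,89:NC,92:NA]
Op 6: add NE@96 -> ring=[12:NB,58:ND,89:NC,92:NA,96:NE]
Op 7: route key 59: smallest pos >= 59 is 89 -> NC
Op 8: add NF@2 -> ring=[2:NF,12:NB,58:ND,89:NC,92:NA,96:NE]
Op 9: route key 5: smallest pos >= 5 is 12 -> NB
Op 10: remove NC -> ring=[2:NF,12:NB,58:ND,92:NA,96:NE]
Op 11: add NG@10 -> ring=[2:NF,10:NG,12:NB,58:ND,92:NA,96:NE]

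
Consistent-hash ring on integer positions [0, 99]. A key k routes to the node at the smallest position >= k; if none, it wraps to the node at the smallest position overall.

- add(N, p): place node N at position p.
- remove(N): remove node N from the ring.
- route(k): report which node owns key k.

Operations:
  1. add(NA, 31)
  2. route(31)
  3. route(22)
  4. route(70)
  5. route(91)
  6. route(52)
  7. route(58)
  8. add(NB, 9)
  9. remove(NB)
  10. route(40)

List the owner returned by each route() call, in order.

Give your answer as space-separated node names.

Answer: NA NA NA NA NA NA NA

Derivation:
Op 1: add NA@31 -> ring=[31:NA]
Op 2: route key 31: smallest pos >= 31 is 31 -> NA
Op 3: route key 22: smallest pos >= 22 is 31 -> NA
Op 4: route key 70: none >= 70, wrap to smallest pos 31 -> NA
Op 5: route key 91: none >= 91, wrap to smallest pos 31 -> NA
Op 6: route key 52: none >= 52, wrap to smallest pos 31 -> NA
Op 7: route key 58: none >= 58, wrap to smallest pos 31 -> NA
Op 8: add NB@9 -> ring=[9:NB,31:NA]
Op 9: remove NB -> ring=[31:NA]
Op 10: route key 40: none >= 40, wrap to smallest pos 31 -> NA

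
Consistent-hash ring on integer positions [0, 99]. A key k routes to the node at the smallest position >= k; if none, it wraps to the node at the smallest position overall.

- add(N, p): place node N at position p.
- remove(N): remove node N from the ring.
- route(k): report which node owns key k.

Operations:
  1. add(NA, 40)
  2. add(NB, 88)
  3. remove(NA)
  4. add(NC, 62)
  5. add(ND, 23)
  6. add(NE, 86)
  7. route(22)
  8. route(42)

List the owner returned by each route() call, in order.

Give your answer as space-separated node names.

Answer: ND NC

Derivation:
Op 1: add NA@40 -> ring=[40:NA]
Op 2: add NB@88 -> ring=[40:NA,88:NB]
Op 3: remove NA -> ring=[88:NB]
Op 4: add NC@62 -> ring=[62:NC,88:NB]
Op 5: add ND@23 -> ring=[23:ND,62:NC,88:NB]
Op 6: add NE@86 -> ring=[23:ND,62:NC,86:NE,88:NB]
Op 7: route key 22: smallest pos >= 22 is 23 -> ND
Op 8: route key 42: smallest pos >= 42 is 62 -> NC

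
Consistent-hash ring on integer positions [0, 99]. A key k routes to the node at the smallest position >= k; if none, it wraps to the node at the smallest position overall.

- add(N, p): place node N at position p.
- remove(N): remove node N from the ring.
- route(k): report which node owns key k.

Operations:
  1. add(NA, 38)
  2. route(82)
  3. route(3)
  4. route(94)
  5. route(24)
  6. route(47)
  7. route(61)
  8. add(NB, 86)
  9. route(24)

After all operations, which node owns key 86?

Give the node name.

Answer: NB

Derivation:
Op 1: add NA@38 -> ring=[38:NA]
Op 2: route key 82: none >= 82, wrap to smallest pos 38 -> NA
Op 3: route key 3: smallest pos >= 3 is 38 -> NA
Op 4: route key 94: none >= 94, wrap to smallest pos 38 -> NA
Op 5: route key 24: smallest pos >= 24 is 38 -> NA
Op 6: route key 47: none >= 47, wrap to smallest pos 38 -> NA
Op 7: route key 61: none >= 61, wrap to smallest pos 38 -> NA
Op 8: add NB@86 -> ring=[38:NA,86:NB]
Op 9: route key 24: smallest pos >= 24 is 38 -> NA
Final route key 86: smallest pos >= 86 is 86 -> NB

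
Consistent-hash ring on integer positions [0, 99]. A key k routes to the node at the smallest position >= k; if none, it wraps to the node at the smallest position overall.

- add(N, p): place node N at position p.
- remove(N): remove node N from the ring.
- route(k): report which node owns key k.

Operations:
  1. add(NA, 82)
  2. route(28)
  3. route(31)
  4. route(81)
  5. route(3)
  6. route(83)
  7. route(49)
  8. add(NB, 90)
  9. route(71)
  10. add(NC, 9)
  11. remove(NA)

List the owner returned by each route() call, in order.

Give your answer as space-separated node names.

Answer: NA NA NA NA NA NA NA

Derivation:
Op 1: add NA@82 -> ring=[82:NA]
Op 2: route key 28: smallest pos >= 28 is 82 -> NA
Op 3: route key 31: smallest pos >= 31 is 82 -> NA
Op 4: route key 81: smallest pos >= 81 is 82 -> NA
Op 5: route key 3: smallest pos >= 3 is 82 -> NA
Op 6: route key 83: none >= 83, wrap to smallest pos 82 -> NA
Op 7: route key 49: smallest pos >= 49 is 82 -> NA
Op 8: add NB@90 -> ring=[82:NA,90:NB]
Op 9: route key 71: smallest pos >= 71 is 82 -> NA
Op 10: add NC@9 -> ring=[9:NC,82:NA,90:NB]
Op 11: remove NA -> ring=[9:NC,90:NB]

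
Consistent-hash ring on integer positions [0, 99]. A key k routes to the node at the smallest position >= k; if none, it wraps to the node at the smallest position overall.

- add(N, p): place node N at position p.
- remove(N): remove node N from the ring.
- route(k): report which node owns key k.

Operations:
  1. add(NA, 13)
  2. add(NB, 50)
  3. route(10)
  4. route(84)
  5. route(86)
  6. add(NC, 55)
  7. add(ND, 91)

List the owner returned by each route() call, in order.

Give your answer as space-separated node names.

Answer: NA NA NA

Derivation:
Op 1: add NA@13 -> ring=[13:NA]
Op 2: add NB@50 -> ring=[13:NA,50:NB]
Op 3: route key 10: smallest pos >= 10 is 13 -> NA
Op 4: route key 84: none >= 84, wrap to smallest pos 13 -> NA
Op 5: route key 86: none >= 86, wrap to smallest pos 13 -> NA
Op 6: add NC@55 -> ring=[13:NA,50:NB,55:NC]
Op 7: add ND@91 -> ring=[13:NA,50:NB,55:NC,91:ND]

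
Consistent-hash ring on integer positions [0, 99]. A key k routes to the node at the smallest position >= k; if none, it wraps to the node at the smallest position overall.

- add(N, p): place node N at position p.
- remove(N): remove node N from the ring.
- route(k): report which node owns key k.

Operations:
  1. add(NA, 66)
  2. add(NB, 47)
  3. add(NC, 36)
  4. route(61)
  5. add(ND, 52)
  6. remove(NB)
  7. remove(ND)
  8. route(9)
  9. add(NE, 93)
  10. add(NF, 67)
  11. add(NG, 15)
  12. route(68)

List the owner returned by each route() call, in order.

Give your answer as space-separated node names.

Op 1: add NA@66 -> ring=[66:NA]
Op 2: add NB@47 -> ring=[47:NB,66:NA]
Op 3: add NC@36 -> ring=[36:NC,47:NB,66:NA]
Op 4: route key 61: smallest pos >= 61 is 66 -> NA
Op 5: add ND@52 -> ring=[36:NC,47:NB,52:ND,66:NA]
Op 6: remove NB -> ring=[36:NC,52:ND,66:NA]
Op 7: remove ND -> ring=[36:NC,66:NA]
Op 8: route key 9: smallest pos >= 9 is 36 -> NC
Op 9: add NE@93 -> ring=[36:NC,66:NA,93:NE]
Op 10: add NF@67 -> ring=[36:NC,66:NA,67:NF,93:NE]
Op 11: add NG@15 -> ring=[15:NG,36:NC,66:NA,67:NF,93:NE]
Op 12: route key 68: smallest pos >= 68 is 93 -> NE

Answer: NA NC NE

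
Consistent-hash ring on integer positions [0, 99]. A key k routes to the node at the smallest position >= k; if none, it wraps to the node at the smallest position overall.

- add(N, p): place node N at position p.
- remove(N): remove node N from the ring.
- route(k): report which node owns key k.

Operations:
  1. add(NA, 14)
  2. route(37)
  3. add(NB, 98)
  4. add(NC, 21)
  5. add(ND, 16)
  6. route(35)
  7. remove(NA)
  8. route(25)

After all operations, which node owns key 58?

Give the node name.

Op 1: add NA@14 -> ring=[14:NA]
Op 2: route key 37: none >= 37, wrap to smallest pos 14 -> NA
Op 3: add NB@98 -> ring=[14:NA,98:NB]
Op 4: add NC@21 -> ring=[14:NA,21:NC,98:NB]
Op 5: add ND@16 -> ring=[14:NA,16:ND,21:NC,98:NB]
Op 6: route key 35: smallest pos >= 35 is 98 -> NB
Op 7: remove NA -> ring=[16:ND,21:NC,98:NB]
Op 8: route key 25: smallest pos >= 25 is 98 -> NB
Final route key 58: smallest pos >= 58 is 98 -> NB

Answer: NB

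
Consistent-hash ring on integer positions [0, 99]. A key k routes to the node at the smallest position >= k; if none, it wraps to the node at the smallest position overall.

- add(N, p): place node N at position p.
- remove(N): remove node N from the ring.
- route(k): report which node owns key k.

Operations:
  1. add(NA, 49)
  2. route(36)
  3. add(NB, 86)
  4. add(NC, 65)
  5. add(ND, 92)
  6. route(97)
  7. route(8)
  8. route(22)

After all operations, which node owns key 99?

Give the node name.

Answer: NA

Derivation:
Op 1: add NA@49 -> ring=[49:NA]
Op 2: route key 36: smallest pos >= 36 is 49 -> NA
Op 3: add NB@86 -> ring=[49:NA,86:NB]
Op 4: add NC@65 -> ring=[49:NA,65:NC,86:NB]
Op 5: add ND@92 -> ring=[49:NA,65:NC,86:NB,92:ND]
Op 6: route key 97: none >= 97, wrap to smallest pos 49 -> NA
Op 7: route key 8: smallest pos >= 8 is 49 -> NA
Op 8: route key 22: smallest pos >= 22 is 49 -> NA
Final route key 99: none >= 99, wrap to smallest pos 49 -> NA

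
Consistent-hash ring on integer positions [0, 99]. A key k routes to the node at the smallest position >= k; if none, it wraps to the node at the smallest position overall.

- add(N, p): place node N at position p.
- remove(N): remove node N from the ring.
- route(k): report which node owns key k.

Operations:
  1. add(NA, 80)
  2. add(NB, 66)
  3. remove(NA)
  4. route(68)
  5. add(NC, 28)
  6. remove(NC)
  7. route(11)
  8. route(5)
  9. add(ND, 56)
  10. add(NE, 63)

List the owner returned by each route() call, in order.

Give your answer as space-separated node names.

Op 1: add NA@80 -> ring=[80:NA]
Op 2: add NB@66 -> ring=[66:NB,80:NA]
Op 3: remove NA -> ring=[66:NB]
Op 4: route key 68: none >= 68, wrap to smallest pos 66 -> NB
Op 5: add NC@28 -> ring=[28:NC,66:NB]
Op 6: remove NC -> ring=[66:NB]
Op 7: route key 11: smallest pos >= 11 is 66 -> NB
Op 8: route key 5: smallest pos >= 5 is 66 -> NB
Op 9: add ND@56 -> ring=[56:ND,66:NB]
Op 10: add NE@63 -> ring=[56:ND,63:NE,66:NB]

Answer: NB NB NB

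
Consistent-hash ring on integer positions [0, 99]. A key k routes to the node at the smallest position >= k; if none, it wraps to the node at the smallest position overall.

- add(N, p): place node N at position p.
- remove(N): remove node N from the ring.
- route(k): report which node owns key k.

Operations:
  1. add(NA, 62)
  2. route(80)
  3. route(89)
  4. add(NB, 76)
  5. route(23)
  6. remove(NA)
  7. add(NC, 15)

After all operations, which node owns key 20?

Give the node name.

Answer: NB

Derivation:
Op 1: add NA@62 -> ring=[62:NA]
Op 2: route key 80: none >= 80, wrap to smallest pos 62 -> NA
Op 3: route key 89: none >= 89, wrap to smallest pos 62 -> NA
Op 4: add NB@76 -> ring=[62:NA,76:NB]
Op 5: route key 23: smallest pos >= 23 is 62 -> NA
Op 6: remove NA -> ring=[76:NB]
Op 7: add NC@15 -> ring=[15:NC,76:NB]
Final route key 20: smallest pos >= 20 is 76 -> NB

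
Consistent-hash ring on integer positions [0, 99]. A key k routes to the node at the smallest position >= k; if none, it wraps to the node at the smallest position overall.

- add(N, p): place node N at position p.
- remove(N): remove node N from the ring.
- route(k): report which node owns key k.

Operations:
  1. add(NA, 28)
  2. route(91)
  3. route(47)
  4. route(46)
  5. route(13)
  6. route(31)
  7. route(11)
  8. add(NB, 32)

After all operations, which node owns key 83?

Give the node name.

Answer: NA

Derivation:
Op 1: add NA@28 -> ring=[28:NA]
Op 2: route key 91: none >= 91, wrap to smallest pos 28 -> NA
Op 3: route key 47: none >= 47, wrap to smallest pos 28 -> NA
Op 4: route key 46: none >= 46, wrap to smallest pos 28 -> NA
Op 5: route key 13: smallest pos >= 13 is 28 -> NA
Op 6: route key 31: none >= 31, wrap to smallest pos 28 -> NA
Op 7: route key 11: smallest pos >= 11 is 28 -> NA
Op 8: add NB@32 -> ring=[28:NA,32:NB]
Final route key 83: none >= 83, wrap to smallest pos 28 -> NA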